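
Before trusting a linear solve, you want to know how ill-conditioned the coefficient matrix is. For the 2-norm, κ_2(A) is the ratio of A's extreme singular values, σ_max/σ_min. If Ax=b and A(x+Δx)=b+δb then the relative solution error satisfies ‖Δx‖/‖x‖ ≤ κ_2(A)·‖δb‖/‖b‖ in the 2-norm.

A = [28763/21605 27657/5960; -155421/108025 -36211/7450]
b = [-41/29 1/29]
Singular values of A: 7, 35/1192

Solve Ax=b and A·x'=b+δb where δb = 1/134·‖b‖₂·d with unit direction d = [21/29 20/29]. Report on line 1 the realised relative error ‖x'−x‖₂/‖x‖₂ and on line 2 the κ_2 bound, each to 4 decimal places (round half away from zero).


largest singular value 7, smallest 35/1192
κ_2(A) = 7 / (35/1192) = 238.4000
worst-case relative error ≤ 238.4000 × 1/134 = 1.7791
solve Ax = b  →  x = [32.6549 -9.6731]
‖b‖₂ = 1.4142 and ‖x‖₂ = 34.0574
δb = ε·‖b‖·d = [0.0076 0.0073]; solving A·Δx = δb gives ‖Δx‖ = 0.3594
relative error = 0.0106
so the bound overstates the realised error by a factor of ≈ 168.5757 (computed from the unrounded values)

0.0106
1.7791


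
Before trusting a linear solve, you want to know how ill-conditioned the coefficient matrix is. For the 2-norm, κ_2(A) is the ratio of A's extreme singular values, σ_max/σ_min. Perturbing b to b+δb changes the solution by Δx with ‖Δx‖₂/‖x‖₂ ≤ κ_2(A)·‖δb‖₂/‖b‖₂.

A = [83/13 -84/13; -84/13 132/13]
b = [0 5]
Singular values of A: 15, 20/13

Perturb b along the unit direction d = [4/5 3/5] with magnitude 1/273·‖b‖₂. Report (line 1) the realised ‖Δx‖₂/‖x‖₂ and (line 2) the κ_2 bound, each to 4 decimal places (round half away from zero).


0.0060
0.0357

largest singular value 15, smallest 20/13
κ = σ_max/σ_min = 15/(20/13) = 9.7500
bound on ‖Δx‖/‖x‖: κ·ε = 9.7500·1/273 = 0.0357
solve Ax = b  →  x = [1.4000 1.3833]
2-norm of b is 5.0000; of x, 1.9681
re-solving with b+δb shifts x by Δx of norm 0.0119
relative error = 0.0060
tightness: 0.0060 against a bound of 0.0357 (unrounded ratio ≈ 0.1694)


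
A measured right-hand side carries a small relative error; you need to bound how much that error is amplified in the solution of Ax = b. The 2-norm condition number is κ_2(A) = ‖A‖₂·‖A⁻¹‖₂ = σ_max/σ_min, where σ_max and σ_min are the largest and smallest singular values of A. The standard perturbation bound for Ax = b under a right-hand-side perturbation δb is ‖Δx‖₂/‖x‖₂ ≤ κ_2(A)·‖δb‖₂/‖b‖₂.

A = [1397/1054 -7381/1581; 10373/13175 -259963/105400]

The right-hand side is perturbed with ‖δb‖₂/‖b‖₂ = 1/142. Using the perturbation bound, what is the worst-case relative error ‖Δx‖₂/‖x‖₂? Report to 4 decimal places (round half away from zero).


form AᵀA = [5709869/2402500 -117190073/14415000; -117190073/14415000 9644959489/345960000] with trace 16747489/553536 and determinant 366025/2214144
eigenvalues of AᵀA: λ = (tr ± √(tr²−4·det))/2 = 121/4, 3025/553536
κ = σ_max/σ_min = (11/2)/(55/744) = 74.4000
bound on ‖Δx‖/‖x‖: κ·ε = 74.4000·1/142 = 0.5239

0.5239


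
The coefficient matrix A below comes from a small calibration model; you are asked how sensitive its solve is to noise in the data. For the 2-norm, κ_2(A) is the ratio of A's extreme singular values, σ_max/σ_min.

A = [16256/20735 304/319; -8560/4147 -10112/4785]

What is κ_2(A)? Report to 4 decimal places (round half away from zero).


33.0000

M = AᵀA = [12402944/2544025 7798784/1526415; 7798784/1526415 123046144/22896225]. tr(M)=55808/5445, det(M)=65536/680625
λ_max, λ_min = (55808/5445 ± √77577846784/741200625)/2 = 256/25, 256/27225
so κ_2 = √((256/25) / (256/27225)) = 33.0000


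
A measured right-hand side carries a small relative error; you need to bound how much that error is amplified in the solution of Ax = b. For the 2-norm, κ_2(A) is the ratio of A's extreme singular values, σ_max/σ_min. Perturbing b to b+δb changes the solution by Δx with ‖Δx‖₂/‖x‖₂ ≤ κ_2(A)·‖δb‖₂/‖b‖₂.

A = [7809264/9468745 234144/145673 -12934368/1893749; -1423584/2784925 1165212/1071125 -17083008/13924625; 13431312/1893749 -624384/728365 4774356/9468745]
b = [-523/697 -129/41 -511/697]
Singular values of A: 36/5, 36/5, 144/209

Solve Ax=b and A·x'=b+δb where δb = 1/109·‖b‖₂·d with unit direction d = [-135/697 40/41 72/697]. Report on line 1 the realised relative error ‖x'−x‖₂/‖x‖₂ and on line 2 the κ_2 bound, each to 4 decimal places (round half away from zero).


from the listed singular values, σ₁ = 36/5, σ_n = 144/209
κ_2(A) = (36/5) / (144/209) = 10.4500
bound on ‖Δx‖/‖x‖: κ·ε = 10.4500·1/109 = 0.0959
solve Ax = b  →  x = [-0.5458 -4.2189 -0.9489]
‖b‖₂ = 3.3166 and ‖x‖₂ = 4.3586
δb = ε·‖b‖·d = [-0.0059 0.0297 0.0031]; solving A·Δx = δb gives ‖Δx‖ = 0.0442
realised ‖Δx‖/‖x‖ = 0.0101
tightness: 0.0101 against a bound of 0.0959 (unrounded ratio ≈ 0.1057)

0.0101
0.0959


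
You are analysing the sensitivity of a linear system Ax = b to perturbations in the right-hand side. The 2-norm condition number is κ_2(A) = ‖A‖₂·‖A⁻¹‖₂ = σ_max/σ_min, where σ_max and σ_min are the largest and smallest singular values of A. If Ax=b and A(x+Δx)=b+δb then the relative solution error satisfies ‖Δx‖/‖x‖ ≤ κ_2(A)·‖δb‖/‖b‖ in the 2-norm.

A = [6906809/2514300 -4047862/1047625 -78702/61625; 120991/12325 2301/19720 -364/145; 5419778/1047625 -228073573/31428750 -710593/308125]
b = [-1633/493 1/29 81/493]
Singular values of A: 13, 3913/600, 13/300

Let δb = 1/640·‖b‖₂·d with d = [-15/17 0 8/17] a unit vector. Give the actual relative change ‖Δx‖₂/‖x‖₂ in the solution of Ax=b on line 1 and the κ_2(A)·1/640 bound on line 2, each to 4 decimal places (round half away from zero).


0.0017
0.4688

from the listed singular values, σ₁ = 13, σ_n = 13/300
κ = σ_max/σ_min = 13/(13/300) = 300.0000
perturbation bound = 300.0000·1/640 = 0.4688
solve Ax = b  →  x = [17.1111 -8.9521 66.4831]
‖b‖₂ = 3.3166 and ‖x‖₂ = 69.2310
δb = ε·‖b‖·d = [-0.0046 0.0000 0.0024]; solving A·Δx = δb gives ‖Δx‖ = 0.1196
realised ‖Δx‖/‖x‖ = 0.0017
tightness: 0.0017 against a bound of 0.4688 (unrounded ratio ≈ 0.0037)


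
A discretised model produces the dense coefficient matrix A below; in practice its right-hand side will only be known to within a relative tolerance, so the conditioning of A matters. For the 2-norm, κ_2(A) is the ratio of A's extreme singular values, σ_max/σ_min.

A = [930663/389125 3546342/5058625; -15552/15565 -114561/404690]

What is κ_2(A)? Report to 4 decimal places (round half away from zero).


311.3000

form AᵀA = [1017299059569/151418265625 296708903442/151418265625; 296708903442/151418265625 346205949849/605673062500] with trace 7064643501/969076900 and determinant 531441/969076900
λ_max, λ_min = (7064643501/969076900 ± √49907127767434285401/939110038113610000)/2 = 729/100, 729/9690769
so κ_2 = √((729/100) / (729/9690769)) = 311.3000


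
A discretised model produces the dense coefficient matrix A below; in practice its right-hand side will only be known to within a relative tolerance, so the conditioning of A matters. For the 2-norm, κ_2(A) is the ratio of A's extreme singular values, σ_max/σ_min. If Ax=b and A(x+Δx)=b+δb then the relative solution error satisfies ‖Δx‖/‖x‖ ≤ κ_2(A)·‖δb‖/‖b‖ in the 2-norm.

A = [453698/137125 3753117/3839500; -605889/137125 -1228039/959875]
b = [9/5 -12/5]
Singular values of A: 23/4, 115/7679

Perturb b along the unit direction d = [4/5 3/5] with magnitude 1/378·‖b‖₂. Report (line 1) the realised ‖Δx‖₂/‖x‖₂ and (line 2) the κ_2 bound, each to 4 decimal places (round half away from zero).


1.0157
1.0157

largest singular value 23/4, smallest 115/7679
κ_2(A) = (23/4) / (115/7679) = 383.9500
bound on ‖Δx‖/‖x‖: κ·ε = 383.9500·1/378 = 1.0157
solve Ax = b  →  x = [0.5009 0.1461]
‖b‖ = 3.0000, ‖x‖ = 0.5217
Δx = A⁻¹·δb where δb = 1/378·3.0000·d; ‖Δx‖ = 0.5300
dividing the unrounded norms, ‖Δx‖/‖x‖ = 1.0157
realised/bound = 1 exactly: the bound is attained for this b and d


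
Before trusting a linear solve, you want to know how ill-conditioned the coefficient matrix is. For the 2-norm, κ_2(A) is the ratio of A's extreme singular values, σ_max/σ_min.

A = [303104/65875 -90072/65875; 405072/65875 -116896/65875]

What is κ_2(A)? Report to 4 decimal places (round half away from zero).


AᵀA = [409528576/6943225 -119443968/6943225; -119443968/6943225 34844224/6943225]; tr = 17774912/277729, det = 16384/277729
eigenvalues of AᵀA: λ = (tr ± √(tr²−4·det))/2 = 64, 256/277729
so κ_2 = √(64 / (256/277729)) = 263.5000

263.5000


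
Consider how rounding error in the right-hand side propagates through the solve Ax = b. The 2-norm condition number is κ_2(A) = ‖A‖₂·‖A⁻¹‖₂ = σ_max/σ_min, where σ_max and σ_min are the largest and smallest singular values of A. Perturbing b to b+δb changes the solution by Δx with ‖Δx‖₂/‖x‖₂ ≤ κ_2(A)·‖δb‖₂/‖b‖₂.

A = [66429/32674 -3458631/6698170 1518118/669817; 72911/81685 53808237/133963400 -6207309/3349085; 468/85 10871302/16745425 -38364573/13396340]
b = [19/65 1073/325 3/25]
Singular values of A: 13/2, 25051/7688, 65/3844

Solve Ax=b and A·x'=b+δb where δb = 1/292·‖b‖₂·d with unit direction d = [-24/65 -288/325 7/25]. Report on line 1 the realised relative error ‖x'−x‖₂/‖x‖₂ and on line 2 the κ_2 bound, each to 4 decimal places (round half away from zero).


largest singular value 13/2, smallest 65/3844
κ_2(A) = (13/2) / (65/3844) = 384.4000
κ_2(A)·‖δb‖/‖b‖ = 1.3164
solve Ax = b  →  x = [-0.0087 -173.0128 -39.2797]
‖b‖₂ = 3.3166 and ‖x‖₂ = 177.4157
Δx = A⁻¹·δb where δb = 1/292·3.3166·d; ‖Δx‖ = 0.6717
dividing the unrounded norms, ‖Δx‖/‖x‖ = 0.0038
so the bound overstates the realised error by a factor of ≈ 347.7035 (computed from the unrounded values)

0.0038
1.3164


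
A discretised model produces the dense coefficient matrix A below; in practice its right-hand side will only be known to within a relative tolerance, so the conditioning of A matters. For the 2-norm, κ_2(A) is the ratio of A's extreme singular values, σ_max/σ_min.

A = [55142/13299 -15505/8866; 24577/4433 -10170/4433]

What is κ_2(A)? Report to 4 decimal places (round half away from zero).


306.9000

M = AᵀA = [8476900525/176863401 -1177332625/58954467; -1177332625/58954467 654120625/78605956]. tr(M)=235471525/4186116, det(M)=15625/465124
eigenvalues of AᵀA: λ = (tr ± √(tr²−4·det))/2 = 225/4, 625/1046529
σ_max=√(225/4)=(15/2), σ_min=√(625/1046529)=(25/1023) → κ = 306.9000


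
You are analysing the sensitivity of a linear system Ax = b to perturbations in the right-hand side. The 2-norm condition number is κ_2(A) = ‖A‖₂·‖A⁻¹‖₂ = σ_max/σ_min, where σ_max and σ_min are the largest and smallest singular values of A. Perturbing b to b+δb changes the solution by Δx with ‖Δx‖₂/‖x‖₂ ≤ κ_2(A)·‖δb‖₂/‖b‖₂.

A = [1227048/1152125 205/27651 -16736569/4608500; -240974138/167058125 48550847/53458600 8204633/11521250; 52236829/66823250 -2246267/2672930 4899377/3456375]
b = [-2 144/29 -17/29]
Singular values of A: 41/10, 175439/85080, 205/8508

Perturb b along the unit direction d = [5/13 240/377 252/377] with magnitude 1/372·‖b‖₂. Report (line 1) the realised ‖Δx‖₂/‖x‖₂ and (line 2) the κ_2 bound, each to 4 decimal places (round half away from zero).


largest singular value 41/10, smallest 205/8508
κ = σ_max/σ_min = (41/10)/(205/8508) = 170.1600
worst-case relative error ≤ 170.1600 × 1/372 = 0.4574
solve Ax = b  →  x = [46.1162 67.5678 14.2127]
‖b‖ = 5.3852, ‖x‖ = 83.0308
re-solving with b+δb shifts x by Δx of norm 0.6008
realised ‖Δx‖/‖x‖ = 0.0072
tightness: 0.0072 against a bound of 0.4574 (unrounded ratio ≈ 0.0158)

0.0072
0.4574


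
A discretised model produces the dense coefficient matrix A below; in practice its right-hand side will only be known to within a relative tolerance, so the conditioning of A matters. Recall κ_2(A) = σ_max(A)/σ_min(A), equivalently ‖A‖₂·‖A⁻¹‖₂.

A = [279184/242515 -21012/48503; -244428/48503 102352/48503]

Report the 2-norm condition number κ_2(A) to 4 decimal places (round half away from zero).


form AᵀA = [934901776/34987225 -77902848/6997445; -77902848/6997445 6494608/1399489] with trace 6492704/207025 and determinant 256/4225
eigenvalues of AᵀA: λ = (tr ± √(tr²−4·det))/2 = 784/25, 16/8281
κ_2(A) = √(λ_max/λ_min) = √((784/25) / (16/8281)) = 127.4000

127.4000


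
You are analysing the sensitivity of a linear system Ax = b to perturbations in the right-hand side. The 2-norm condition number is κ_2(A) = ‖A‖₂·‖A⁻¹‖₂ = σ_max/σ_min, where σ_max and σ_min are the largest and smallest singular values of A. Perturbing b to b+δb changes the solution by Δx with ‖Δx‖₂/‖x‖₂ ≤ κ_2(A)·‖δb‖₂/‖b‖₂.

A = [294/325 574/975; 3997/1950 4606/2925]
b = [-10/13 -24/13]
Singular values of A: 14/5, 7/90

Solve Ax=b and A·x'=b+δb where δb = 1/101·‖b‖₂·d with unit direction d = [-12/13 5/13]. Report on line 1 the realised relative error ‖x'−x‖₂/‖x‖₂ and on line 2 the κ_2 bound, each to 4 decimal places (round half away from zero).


0.3564
0.3564

largest singular value 14/5, smallest 7/90
κ = σ_max/σ_min = (14/5)/(7/90) = 36.0000
bound on ‖Δx‖/‖x‖: κ·ε = 36.0000·1/101 = 0.3564
solve Ax = b  →  x = [-0.5714 -0.4286]
‖b‖₂ = 2.0000 and ‖x‖₂ = 0.7143
δb = ε·‖b‖·d = [-0.0183 0.0076]; solving A·Δx = δb gives ‖Δx‖ = 0.2546
relative error = 0.3564
realised/bound = 1 exactly: the bound is attained for this b and d


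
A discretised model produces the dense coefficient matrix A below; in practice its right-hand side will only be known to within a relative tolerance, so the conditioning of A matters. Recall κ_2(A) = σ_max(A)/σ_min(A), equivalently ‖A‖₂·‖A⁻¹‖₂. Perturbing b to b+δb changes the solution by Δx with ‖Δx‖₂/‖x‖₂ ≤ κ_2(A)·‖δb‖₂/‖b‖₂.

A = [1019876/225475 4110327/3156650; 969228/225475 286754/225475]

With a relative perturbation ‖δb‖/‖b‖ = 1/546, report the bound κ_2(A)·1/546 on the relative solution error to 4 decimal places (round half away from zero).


AᵀA = [470760992/12090125 961122942/84630875; 961122942/84630875 7850522693/2369664500]; tr = 800957417/18957316, det = 114244/4739329
eigenvalues of AᵀA: λ = (tr ± √(tr²−4·det))/2 = 169/4, 2704/4739329
κ = σ_max/σ_min = (13/2)/(52/2177) = 272.1250
worst-case relative error ≤ 272.1250 × 1/546 = 0.4984

0.4984


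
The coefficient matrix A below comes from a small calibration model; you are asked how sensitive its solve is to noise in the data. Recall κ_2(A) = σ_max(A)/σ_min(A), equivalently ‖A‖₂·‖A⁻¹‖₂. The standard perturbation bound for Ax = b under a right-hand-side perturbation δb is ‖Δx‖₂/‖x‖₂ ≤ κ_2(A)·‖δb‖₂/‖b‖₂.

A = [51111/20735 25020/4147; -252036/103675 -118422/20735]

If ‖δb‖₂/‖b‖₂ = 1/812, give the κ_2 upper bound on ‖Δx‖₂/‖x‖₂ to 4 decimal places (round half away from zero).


0.1693

M = AᵀA = [11783637/983125 5654124/196625; 5654124/196625 2714148/39325]. tr(M)=6125949/75625, det(M)=26244/75625
char-poly roots: 81 and 324/75625
κ = σ_max/σ_min = 9/(18/275) = 137.5000
perturbation bound = 137.5000·1/812 = 0.1693


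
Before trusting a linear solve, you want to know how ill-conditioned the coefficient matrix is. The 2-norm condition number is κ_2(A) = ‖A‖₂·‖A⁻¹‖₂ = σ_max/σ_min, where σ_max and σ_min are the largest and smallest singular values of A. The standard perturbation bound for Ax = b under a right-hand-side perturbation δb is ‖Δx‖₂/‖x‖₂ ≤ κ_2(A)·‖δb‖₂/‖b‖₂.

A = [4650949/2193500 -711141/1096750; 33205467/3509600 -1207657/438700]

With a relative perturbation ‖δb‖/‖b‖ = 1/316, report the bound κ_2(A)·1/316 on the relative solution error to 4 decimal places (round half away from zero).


1.0835

AᵀA = [17221582908769/183184000000 -627864399099/22898000000; -627864399099/22898000000 22893380029/2862250000]; tr = 29898814769/293094400, det = 104060401/1172377600
solving λ² − 29898814769/293094400·λ + 104060401/1172377600 = 0 gives λ = 10201/100, 10201/11723776
σ_max=√(10201/100)=(101/10), σ_min=√(10201/11723776)=(101/3424) → κ = 342.4000
worst-case relative error ≤ 342.4000 × 1/316 = 1.0835


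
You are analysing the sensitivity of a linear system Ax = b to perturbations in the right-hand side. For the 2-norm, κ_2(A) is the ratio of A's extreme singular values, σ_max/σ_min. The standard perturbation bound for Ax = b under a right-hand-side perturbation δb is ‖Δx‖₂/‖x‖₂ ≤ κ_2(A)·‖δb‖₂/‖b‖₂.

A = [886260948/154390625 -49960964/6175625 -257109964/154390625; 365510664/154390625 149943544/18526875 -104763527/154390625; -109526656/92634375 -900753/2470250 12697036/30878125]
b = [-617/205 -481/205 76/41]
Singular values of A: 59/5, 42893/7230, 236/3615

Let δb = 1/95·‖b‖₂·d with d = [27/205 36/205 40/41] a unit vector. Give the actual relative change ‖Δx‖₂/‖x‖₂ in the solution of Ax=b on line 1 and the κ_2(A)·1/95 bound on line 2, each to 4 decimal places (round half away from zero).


from the listed singular values, σ₁ = 59/5, σ_n = 236/3615
κ_2(A) = (59/5) / (236/3615) = 180.7500
perturbation bound = 180.7500·1/95 = 1.9026
solve Ax = b  →  x = [3.6448 -0.1074 14.8930]
‖b‖ = 4.2426, ‖x‖ = 15.3329
re-solving with b+δb shifts x by Δx of norm 0.6841
dividing the unrounded norms, ‖Δx‖/‖x‖ = 0.0446
tightness: 0.0446 against a bound of 1.9026 (unrounded ratio ≈ 0.0234)

0.0446
1.9026


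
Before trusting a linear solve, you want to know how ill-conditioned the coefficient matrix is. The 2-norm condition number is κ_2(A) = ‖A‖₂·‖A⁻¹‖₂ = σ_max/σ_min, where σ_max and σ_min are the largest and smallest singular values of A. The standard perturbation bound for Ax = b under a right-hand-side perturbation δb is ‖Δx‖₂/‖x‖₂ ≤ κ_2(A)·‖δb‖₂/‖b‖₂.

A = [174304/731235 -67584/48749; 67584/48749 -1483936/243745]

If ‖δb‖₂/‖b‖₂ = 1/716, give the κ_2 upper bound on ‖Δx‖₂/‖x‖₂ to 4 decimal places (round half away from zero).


0.1215

M = AᵀA = [629441536/318087225 -61997056/7068605; -61997056/7068605 1377903616/35343025]. tr(M)=1550336/37845, det(M)=1048576/4730625
solving λ² − 1550336/37845·λ + 1048576/4730625 = 0 gives λ = 1024/25, 1024/189225
κ_2(A) = √(λ_max/λ_min) = √((1024/25) / (1024/189225)) = 87.0000
κ_2(A)·‖δb‖/‖b‖ = 0.1215


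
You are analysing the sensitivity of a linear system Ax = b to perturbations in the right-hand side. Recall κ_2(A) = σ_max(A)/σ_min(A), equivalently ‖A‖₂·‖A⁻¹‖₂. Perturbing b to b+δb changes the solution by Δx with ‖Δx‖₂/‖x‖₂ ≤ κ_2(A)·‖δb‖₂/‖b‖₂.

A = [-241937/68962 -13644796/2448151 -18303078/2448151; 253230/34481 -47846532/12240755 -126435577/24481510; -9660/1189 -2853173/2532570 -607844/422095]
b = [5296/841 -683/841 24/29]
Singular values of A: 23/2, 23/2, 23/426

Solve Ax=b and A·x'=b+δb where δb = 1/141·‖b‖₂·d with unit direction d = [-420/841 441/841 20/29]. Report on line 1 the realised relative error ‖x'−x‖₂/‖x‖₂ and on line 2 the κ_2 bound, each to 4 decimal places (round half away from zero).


σ_max = 23/2, σ_min = 23/426
κ = σ_max/σ_min = (23/2)/(23/426) = 213.0000
perturbation bound = 213.0000·1/141 = 1.5106
solve Ax = b  →  x = [-0.2630 44.2028 -33.6717]
‖b‖ = 6.4031, ‖x‖ = 55.5674
Δx = A⁻¹·δb where δb = 1/141·6.4031·d; ‖Δx‖ = 0.8411
relative error = 0.0151
tightness: 0.0151 against a bound of 1.5106 (unrounded ratio ≈ 0.0100)

0.0151
1.5106


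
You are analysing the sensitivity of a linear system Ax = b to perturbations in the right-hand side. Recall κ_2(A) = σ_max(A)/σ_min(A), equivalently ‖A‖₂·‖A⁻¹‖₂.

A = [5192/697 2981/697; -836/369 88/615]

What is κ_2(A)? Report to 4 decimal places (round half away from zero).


7.2000

AᵀA = [1419088/23409 1230328/39015; 1230328/39015 1190761/65025]; tr = 159841/2025, det = 234256/2025
eigenvalues of AᵀA: λ = (tr ± √(tr²−4·det))/2 = 1936/25, 121/81
σ_max=√(1936/25)=(44/5), σ_min=√(121/81)=(11/9) → κ = 7.2000


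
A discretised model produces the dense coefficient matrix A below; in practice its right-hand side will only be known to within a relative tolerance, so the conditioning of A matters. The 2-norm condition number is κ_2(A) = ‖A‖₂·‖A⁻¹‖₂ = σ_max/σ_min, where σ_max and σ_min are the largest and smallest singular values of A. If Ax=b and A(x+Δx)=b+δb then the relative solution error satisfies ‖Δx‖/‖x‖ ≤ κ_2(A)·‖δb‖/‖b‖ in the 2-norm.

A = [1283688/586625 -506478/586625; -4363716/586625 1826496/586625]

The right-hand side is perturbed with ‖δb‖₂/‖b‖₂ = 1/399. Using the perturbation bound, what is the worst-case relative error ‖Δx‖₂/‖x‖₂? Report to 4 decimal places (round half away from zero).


M = AᵀA = [33103795536/550606225 -2758550256/110121245; -2758550256/110121245 5748172164/550606225]. tr(M)=9195732/130321, det(M)=12446784/81450625
eigenvalues of AᵀA: λ = (tr ± √(tr²−4·det))/2 = 1764/25, 7056/3258025
κ = σ_max/σ_min = (42/5)/(84/1805) = 180.5000
worst-case relative error ≤ 180.5000 × 1/399 = 0.4524

0.4524


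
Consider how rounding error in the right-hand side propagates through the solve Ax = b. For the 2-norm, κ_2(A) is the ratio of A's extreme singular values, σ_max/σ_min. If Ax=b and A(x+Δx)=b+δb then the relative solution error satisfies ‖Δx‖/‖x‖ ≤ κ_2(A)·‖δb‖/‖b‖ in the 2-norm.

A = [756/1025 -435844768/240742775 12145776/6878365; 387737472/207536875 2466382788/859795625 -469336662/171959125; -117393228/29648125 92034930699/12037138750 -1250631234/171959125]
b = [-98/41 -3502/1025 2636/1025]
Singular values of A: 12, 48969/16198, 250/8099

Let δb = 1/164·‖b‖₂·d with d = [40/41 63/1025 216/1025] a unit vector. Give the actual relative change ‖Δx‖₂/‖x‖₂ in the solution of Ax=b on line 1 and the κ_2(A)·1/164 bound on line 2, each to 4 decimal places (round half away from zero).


0.0149
2.3704

from the listed singular values, σ₁ = 12, σ_n = 250/8099
κ = σ_max/σ_min = 12/(250/8099) = 388.7520
bound on ‖Δx‖/‖x‖: κ·ε = 388.7520·1/164 = 2.3704
solve Ax = b  →  x = [-1.3169 -44.8366 -46.7732]
‖b‖₂ = 4.8990 and ‖x‖₂ = 64.8057
re-solving with b+δb shifts x by Δx of norm 0.9677
realised ‖Δx‖/‖x‖ = 0.0149
realised/bound (from unrounded values) ≈ 0.0063


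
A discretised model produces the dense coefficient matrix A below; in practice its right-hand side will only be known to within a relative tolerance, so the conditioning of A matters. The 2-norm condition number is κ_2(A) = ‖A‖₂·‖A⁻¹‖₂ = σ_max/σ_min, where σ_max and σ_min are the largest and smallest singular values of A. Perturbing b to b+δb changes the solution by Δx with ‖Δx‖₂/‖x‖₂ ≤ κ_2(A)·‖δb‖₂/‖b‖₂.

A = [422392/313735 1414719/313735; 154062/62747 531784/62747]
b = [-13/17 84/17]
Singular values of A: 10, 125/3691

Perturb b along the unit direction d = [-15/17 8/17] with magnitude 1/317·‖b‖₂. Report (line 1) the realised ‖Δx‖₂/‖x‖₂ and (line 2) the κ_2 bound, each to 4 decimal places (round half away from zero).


0.0053
0.9315

σ_max = 10, σ_min = 125/3691
κ_2(A) = 10 / (125/3691) = 295.2800
bound on ‖Δx‖/‖x‖: κ·ε = 295.2800·1/317 = 0.9315
solve Ax = b  →  x = [-84.9286 25.1875]
‖b‖₂ = 5.0000 and ‖x‖₂ = 88.5849
Δx = A⁻¹·δb where δb = 1/317·5.0000·d; ‖Δx‖ = 0.4657
relative error = 0.0053
tightness: 0.0053 against a bound of 0.9315 (unrounded ratio ≈ 0.0056)


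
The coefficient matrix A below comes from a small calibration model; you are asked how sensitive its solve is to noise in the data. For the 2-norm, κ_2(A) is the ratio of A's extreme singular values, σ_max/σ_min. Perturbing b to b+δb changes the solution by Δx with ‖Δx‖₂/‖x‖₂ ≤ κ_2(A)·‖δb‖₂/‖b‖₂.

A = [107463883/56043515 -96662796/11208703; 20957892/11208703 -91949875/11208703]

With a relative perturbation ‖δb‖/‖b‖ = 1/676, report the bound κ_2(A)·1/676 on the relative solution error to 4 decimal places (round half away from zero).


0.5578

AᵀA = [26788724228929/3734691526225 -23808724314048/746938305245; -23808724314048/746938305245 21163466876401/149387661049]; tr = 330681377834/2221708225, det = 13845841/88868329
solving λ² − 330681377834/2221708225·λ + 13845841/88868329 = 0 gives λ = 3721/25, 93025/88868329
so κ_2 = √((3721/25) / (93025/88868329)) = 377.0800
perturbation bound = 377.0800·1/676 = 0.5578


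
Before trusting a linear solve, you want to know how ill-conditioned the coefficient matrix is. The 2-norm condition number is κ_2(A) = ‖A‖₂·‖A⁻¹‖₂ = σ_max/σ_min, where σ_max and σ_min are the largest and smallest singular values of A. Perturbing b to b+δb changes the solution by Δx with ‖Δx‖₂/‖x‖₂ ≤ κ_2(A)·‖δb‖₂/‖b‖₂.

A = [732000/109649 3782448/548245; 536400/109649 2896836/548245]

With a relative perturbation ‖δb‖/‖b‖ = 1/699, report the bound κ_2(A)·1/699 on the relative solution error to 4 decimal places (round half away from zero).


0.1352

AᵀA = [28398240000/414582869 29811136320/414582869; 29811136320/414582869 31308374736/414582869]; tr = 2058848784/14295961, det = 33177600/14295961
λ_max, λ_min = (2058848784/14295961 ± √4236961092675584256/204374500913521)/2 = 144, 230400/14295961
so κ_2 = √(144 / (230400/14295961)) = 94.5250
κ_2(A)·‖δb‖/‖b‖ = 0.1352


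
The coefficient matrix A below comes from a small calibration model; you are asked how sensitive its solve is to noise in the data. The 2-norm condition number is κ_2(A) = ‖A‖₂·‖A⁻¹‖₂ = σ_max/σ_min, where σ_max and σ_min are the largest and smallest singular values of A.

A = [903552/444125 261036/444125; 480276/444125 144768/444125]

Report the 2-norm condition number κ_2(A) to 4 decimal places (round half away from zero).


form AᵀA = [724616784/136503125 211341312/136503125; 211341312/136503125 61659216/136503125] with trace 6290208/1092025 and determinant 20736/27300625
eigenvalues of AᵀA: λ = (tr ± √(tr²−4·det))/2 = 144/25, 144/1092025
σ_max=√(144/25)=(12/5), σ_min=√(144/1092025)=(12/1045) → κ = 209.0000

209.0000


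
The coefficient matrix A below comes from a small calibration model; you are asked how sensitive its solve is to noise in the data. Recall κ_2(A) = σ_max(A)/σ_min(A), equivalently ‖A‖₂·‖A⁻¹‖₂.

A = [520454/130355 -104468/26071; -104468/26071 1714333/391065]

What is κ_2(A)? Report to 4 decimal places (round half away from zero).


46.5000

form AᵀA = [646505876/20205025 -81380572/2424603; -81380572/2424603 6414374929/181845225] with trace 14545693/216225 and determinant 11303044/5405625
λ_max, λ_min = (14545693/216225 ± √8447445789601/1870130025)/2 = 1681/25, 6724/216225
κ_2(A) = √(λ_max/λ_min) = √((1681/25) / (6724/216225)) = 46.5000


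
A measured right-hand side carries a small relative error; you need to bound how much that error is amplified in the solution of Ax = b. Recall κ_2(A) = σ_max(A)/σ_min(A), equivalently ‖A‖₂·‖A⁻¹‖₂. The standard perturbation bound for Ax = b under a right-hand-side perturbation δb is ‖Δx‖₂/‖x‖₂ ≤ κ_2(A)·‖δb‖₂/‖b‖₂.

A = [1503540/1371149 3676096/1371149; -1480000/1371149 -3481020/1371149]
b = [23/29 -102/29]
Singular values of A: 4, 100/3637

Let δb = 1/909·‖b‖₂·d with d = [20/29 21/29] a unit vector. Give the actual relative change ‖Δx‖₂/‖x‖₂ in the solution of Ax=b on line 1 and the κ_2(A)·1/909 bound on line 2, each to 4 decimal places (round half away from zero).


largest singular value 4, smallest 100/3637
κ = σ_max/σ_min = 4/(100/3637) = 145.4800
worst-case relative error ≤ 145.4800 × 1/909 = 0.1600
solve Ax = b  →  x = [67.4331 -27.2846]
‖b‖₂ = 3.6056 and ‖x‖₂ = 72.7439
with δb = [0.0027 0.0029], A·Δx = δb → ‖Δx‖ = 0.1443
relative error = 0.0020
realised/bound (from unrounded values) ≈ 0.0124

0.0020
0.1600


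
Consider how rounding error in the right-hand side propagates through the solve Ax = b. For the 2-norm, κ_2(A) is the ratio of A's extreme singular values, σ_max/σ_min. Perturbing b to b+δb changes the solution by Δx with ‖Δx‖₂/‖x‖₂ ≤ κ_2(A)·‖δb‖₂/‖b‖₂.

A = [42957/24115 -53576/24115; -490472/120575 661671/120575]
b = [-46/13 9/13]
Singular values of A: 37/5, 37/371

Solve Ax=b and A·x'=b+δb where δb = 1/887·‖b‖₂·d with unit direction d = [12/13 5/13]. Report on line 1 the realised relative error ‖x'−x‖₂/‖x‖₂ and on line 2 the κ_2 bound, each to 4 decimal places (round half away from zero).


σ_max = 37/5, σ_min = 37/371
κ_2(A) = (37/5) / (37/371) = 74.2000
κ_2(A)·‖δb‖/‖b‖ = 0.0837
solve Ax = b  →  x = [-24.2270 -17.8324]
2-norm of b is 3.6056; of x, 30.0823
re-solving with b+δb shifts x by Δx of norm 0.0408
dividing the unrounded norms, ‖Δx‖/‖x‖ = 0.0014
tightness: 0.0014 against a bound of 0.0837 (unrounded ratio ≈ 0.0162)

0.0014
0.0837


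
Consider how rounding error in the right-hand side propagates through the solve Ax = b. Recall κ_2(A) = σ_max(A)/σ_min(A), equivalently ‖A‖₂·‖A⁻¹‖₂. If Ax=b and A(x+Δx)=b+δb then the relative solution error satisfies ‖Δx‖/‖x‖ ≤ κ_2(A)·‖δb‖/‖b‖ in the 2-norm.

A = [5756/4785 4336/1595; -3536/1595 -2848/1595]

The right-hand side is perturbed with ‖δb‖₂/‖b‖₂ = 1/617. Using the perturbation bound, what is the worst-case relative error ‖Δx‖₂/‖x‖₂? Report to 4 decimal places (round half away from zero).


0.0067

form AᵀA = [6928/1089 2624/363; 2624/363 1280/121] with trace 18448/1089 and determinant 16384/1089
char-poly roots: 16 and 1024/1089
σ_max=√16=4, σ_min=√(1024/1089)=(32/33) → κ = 4.1250
κ_2(A)·‖δb‖/‖b‖ = 0.0067


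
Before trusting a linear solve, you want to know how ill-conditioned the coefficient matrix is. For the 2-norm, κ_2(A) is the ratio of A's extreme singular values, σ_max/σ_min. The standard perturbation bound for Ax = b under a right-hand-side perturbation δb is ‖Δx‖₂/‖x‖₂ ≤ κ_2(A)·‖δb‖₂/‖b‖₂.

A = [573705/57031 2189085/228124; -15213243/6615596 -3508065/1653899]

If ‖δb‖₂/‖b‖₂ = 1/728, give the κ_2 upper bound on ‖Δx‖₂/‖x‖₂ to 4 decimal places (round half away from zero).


0.3821

AᵀA = [2772347400729/26035758736 165016612530/1627234921; 165016612530/1627234921 2514607167825/26035758736]; tr = 3143254797/15479048, det = 263900025/495329536
λ_max, λ_min = (3143254797/15479048 ± √617471256482452449/14975057936644)/2 = 3249/16, 81225/30958096
κ_2(A) = √(λ_max/λ_min) = √((3249/16) / (81225/30958096)) = 278.2000
perturbation bound = 278.2000·1/728 = 0.3821


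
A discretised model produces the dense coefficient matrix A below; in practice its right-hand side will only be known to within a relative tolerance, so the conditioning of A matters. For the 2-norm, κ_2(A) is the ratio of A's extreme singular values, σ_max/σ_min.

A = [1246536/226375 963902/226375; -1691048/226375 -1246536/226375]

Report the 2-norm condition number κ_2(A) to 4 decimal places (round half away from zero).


AᵀA = [176539813504/2049825625 132379630128/2049825625; 132379630128/2049825625 99318362596/2049825625]; tr = 11034327044/81993025, det = 181063936/81993025
λ_max, λ_min = (11034327044/81993025 ± √121696989394625592336/6722856148650625)/2 = 3364/25, 53824/3279721
κ = σ_max/σ_min = (58/5)/(232/1811) = 90.5500

90.5500


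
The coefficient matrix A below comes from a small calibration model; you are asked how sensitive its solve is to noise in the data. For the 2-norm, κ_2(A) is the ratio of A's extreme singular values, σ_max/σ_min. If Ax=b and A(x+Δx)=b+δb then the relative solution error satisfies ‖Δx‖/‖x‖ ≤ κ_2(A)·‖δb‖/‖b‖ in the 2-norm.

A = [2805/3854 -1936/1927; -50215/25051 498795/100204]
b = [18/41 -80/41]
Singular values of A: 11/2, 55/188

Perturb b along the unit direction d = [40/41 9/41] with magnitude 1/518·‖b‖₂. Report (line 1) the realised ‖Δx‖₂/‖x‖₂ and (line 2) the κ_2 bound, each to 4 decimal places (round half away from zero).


largest singular value 11/2, smallest 55/188
κ = σ_max/σ_min = (11/2)/(55/188) = 18.8000
worst-case relative error ≤ 18.8000 × 1/518 = 0.0363
solve Ax = b  →  x = [0.1399 -0.3357]
2-norm of b is 2.0000; of x, 0.3636
Δx = A⁻¹·δb where δb = 1/518·2.0000·d; ‖Δx‖ = 0.0132
realised ‖Δx‖/‖x‖ = 0.0363
realised/bound = 1 exactly: the bound is attained for this b and d

0.0363
0.0363


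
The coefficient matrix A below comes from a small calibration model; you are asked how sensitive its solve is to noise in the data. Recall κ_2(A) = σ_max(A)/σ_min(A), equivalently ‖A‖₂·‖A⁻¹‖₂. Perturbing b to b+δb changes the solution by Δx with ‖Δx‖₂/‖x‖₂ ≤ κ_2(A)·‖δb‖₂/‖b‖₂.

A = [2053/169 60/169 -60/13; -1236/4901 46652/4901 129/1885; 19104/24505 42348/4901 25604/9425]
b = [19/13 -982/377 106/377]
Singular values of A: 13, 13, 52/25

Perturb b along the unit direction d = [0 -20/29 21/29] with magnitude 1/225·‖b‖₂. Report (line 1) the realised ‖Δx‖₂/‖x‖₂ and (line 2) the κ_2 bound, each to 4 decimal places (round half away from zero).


0.0066
0.0278

σ_max = 13, σ_min = 52/25
κ = σ_max/σ_min = 13/(52/25) = 6.2500
bound on ‖Δx‖/‖x‖: κ·ε = 6.2500·1/225 = 0.0278
solve Ax = b  →  x = [0.4429 -0.2679 0.8284]
‖b‖₂ = 3.0000 and ‖x‖₂ = 0.9768
re-solving with b+δb shifts x by Δx of norm 0.0064
dividing the unrounded norms, ‖Δx‖/‖x‖ = 0.0066
so the bound overstates the realised error by a factor of ≈ 4.2328 (computed from the unrounded values)


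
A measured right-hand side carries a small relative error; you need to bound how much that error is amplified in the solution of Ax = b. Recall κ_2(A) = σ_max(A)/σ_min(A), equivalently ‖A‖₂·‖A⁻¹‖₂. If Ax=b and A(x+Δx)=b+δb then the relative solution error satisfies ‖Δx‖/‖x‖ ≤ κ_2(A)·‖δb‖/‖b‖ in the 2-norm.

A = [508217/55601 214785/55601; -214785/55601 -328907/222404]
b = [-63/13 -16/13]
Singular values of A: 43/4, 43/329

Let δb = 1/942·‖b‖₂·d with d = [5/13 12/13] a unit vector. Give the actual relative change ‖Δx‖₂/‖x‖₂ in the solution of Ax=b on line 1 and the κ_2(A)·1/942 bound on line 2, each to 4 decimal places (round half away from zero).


from the listed singular values, σ₁ = 43/4, σ_n = 43/329
condition number: (43/4) ÷ (43/329) = 82.2500
κ_2(A)·‖δb‖/‖b‖ = 0.0873
solve Ax = b  →  x = [8.4848 -21.3309]
‖b‖₂ = 5.0000 and ‖x‖₂ = 22.9565
re-solving with b+δb shifts x by Δx of norm 0.0406
realised ‖Δx‖/‖x‖ = 0.0018
realised/bound (from unrounded values) ≈ 0.0203

0.0018
0.0873


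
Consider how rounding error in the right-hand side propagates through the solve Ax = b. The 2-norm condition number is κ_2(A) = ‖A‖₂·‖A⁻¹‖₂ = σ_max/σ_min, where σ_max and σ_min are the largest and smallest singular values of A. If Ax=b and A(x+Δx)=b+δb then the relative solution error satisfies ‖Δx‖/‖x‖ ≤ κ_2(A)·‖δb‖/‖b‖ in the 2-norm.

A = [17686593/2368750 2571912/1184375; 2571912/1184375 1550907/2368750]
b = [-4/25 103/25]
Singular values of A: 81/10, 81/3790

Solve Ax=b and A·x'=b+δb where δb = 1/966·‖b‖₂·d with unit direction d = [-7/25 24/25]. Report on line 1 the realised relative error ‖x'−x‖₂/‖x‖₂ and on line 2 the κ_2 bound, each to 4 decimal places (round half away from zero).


0.0011
0.3923

largest singular value 81/10, smallest 81/3790
κ = σ_max/σ_min = (81/10)/(81/3790) = 379.0000
κ_2(A)·‖δb‖/‖b‖ = 0.3923
solve Ax = b  →  x = [-52.2864 179.7086]
‖b‖ = 4.1231, ‖x‖ = 187.1605
with δb = [-0.0012 0.0041], A·Δx = δb → ‖Δx‖ = 0.1997
relative error = 0.0011
so the bound overstates the realised error by a factor of ≈ 367.6841 (computed from the unrounded values)


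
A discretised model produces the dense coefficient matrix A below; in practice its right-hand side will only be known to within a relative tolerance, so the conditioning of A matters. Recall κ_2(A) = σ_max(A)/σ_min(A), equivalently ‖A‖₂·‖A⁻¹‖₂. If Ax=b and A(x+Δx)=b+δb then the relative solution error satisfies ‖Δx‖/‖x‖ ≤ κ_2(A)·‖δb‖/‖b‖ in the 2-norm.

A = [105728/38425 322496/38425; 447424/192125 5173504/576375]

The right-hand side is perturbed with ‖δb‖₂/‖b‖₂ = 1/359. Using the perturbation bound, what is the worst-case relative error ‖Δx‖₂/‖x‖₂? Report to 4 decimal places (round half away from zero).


0.0886

AᵀA = [570331136/43890625 5793120256/131671875; 5793120256/131671875 59650379776/395015625]; tr = 103653376/632025, det = 16777216/632025
char-poly roots: 4096/25 and 4096/25281
σ_max=√(4096/25)=(64/5), σ_min=√(4096/25281)=(64/159) → κ = 31.8000
κ_2(A)·‖δb‖/‖b‖ = 0.0886


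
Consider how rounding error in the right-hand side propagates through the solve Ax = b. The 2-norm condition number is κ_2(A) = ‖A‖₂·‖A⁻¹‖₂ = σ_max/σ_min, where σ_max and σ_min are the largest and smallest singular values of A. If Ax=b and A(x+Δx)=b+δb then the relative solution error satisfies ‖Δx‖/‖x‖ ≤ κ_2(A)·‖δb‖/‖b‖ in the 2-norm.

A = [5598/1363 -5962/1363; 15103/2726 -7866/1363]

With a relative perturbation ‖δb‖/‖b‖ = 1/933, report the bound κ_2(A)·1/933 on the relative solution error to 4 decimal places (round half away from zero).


0.2015

form AᵀA = [353451025/7431076 -92775375/1857769; -92775375/1857769 97419400/1857769] with trace 883625/8836 and determinant 625/2209
solving λ² − 883625/8836·λ + 625/2209 = 0 gives λ = 100, 25/8836
κ = σ_max/σ_min = 10/(5/94) = 188.0000
worst-case relative error ≤ 188.0000 × 1/933 = 0.2015


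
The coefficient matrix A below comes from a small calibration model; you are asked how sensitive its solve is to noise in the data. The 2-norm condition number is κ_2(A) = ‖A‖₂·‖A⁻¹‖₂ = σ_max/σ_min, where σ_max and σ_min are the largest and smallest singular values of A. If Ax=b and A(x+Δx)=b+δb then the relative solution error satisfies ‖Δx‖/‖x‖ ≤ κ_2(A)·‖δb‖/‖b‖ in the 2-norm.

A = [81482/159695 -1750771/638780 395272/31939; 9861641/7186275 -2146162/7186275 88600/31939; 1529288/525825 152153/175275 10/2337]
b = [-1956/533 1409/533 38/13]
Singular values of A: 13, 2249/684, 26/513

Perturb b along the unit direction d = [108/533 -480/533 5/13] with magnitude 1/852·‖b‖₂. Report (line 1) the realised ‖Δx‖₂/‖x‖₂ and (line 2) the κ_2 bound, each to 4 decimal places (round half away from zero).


0.0032
0.3011

largest singular value 13, smallest 26/513
κ = σ_max/σ_min = 13/(26/513) = 256.5000
bound on ‖Δx‖/‖x‖: κ·ε = 256.5000·1/852 = 0.3011
solve Ax = b  →  x = [11.9334 -36.5698 -8.8874]
‖b‖₂ = 5.3852 and ‖x‖₂ = 39.4810
re-solving with b+δb shifts x by Δx of norm 0.1247
dividing the unrounded norms, ‖Δx‖/‖x‖ = 0.0032
realised/bound (from unrounded values) ≈ 0.0105
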